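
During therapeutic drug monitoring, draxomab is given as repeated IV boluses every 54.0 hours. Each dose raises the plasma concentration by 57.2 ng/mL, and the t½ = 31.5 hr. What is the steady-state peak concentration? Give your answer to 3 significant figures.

k = ln 2 / 31.5 = 0.02200 hr⁻¹
Fraction remaining after one interval: e^(−kτ) = e^(−0.02200 × 54.0) = 0.3048
R = 1 / (1 − 0.3048) = 1.438
Css,max = 57.2 × 1.438 ≈ 82.3 ng/mL

82.3 ng/mL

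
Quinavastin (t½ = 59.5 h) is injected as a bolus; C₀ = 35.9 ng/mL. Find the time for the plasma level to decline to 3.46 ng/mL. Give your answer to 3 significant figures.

201 hours

k = ln 2 / 59.5 = 0.01165 h⁻¹
C(t) = C₀ e^(−kt)  ⇒  t = ln(C₀/C) / k
t = ln(35.9/3.46) / 0.01165 = 2.339 / 0.01165 ≈ 201 hours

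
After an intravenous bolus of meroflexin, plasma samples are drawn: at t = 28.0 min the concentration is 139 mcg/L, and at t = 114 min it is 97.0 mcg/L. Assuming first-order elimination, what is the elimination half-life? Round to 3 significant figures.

166 minutes

k = ln(C₁/C₂) / (t₂ − t₁) = ln(139/97.0) / (114 − 28.0)
  = 0.3598 / 86.00 = 0.004183 min⁻¹
t½ = ln 2 / k = ln 2 / 0.004183 ≈ 166 minutes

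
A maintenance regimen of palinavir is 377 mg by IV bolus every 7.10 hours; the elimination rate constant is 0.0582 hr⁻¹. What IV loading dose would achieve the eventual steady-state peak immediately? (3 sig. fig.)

1110 mg

Accumulation ratio R = 1 / (1 − e^(−kτ)) = 1 / (1 − e^(−0.05820×7.10)) = 1 / (1 − 0.6615) = 2.954
Loading dose = maintenance dose × R = 377 × 2.954 ≈ 1110 mg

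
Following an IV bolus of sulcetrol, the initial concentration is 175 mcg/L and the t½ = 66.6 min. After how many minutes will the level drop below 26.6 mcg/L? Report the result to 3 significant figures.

181 minutes

k = ln 2 / 66.6 = 0.01041 min⁻¹
C(t) = C₀ e^(−kt)  ⇒  t = ln(C₀/C) / k
t = ln(175/26.6) / 0.01041 = 1.884 / 0.01041 ≈ 181 minutes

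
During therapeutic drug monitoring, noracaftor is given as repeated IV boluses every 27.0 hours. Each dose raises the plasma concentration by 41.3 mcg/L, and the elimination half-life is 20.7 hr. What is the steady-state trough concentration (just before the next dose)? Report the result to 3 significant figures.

28.1 mcg/L

k = ln 2 / 20.7 = 0.03349 hr⁻¹
Fraction remaining after one interval: e^(−kτ) = e^(−0.03349 × 27.0) = 0.4049
R = 1 / (1 − 0.4049) = 1.680
Css,max = 41.3 × 1.680 = 69.40 mcg/L
Css,min = Css,max × e^(−kτ) = 69.40 × 0.4049 ≈ 28.1 mcg/L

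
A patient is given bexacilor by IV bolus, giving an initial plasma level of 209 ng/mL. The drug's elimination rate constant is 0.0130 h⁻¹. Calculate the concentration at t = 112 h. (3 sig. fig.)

C(t) = C₀ e^(−kt) = 209 × e^(−0.01300 × 112) = 209 × e^(−1.456) = 209 × 0.2332 ≈ 48.7 ng/mL

48.7 ng/mL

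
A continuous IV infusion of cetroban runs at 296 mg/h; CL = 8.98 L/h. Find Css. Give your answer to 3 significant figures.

33.0 µg/mL

Css = infusion rate / CL = 296 / 8.98 ≈ 33.0 µg/mL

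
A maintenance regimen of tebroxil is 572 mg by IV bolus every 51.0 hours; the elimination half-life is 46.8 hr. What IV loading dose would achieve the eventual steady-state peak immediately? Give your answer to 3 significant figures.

k = ln 2 / 46.8 = 0.01481 hr⁻¹
Accumulation ratio R = 1 / (1 − e^(−kτ)) = 1 / (1 − e^(−0.01481×51.0)) = 1 / (1 − 0.4698) = 1.886
Loading dose = maintenance dose × R = 572 × 1.886 ≈ 1080 mg

1080 mg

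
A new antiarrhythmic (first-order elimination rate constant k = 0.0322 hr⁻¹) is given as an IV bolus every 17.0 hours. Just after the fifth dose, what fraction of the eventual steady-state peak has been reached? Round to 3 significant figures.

0.935

f_n = 1 − e^(−nkτ) = 1 − e^(−5 × 0.03220 × 17.0) = 1 − e^(−2.737) = 1 − 0.06476 ≈ 0.935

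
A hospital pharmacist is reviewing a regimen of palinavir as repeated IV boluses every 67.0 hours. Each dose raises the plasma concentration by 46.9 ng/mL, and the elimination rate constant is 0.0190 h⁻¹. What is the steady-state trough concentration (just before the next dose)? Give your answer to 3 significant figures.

18.2 ng/mL

Fraction remaining after one interval: e^(−kτ) = e^(−0.01900 × 67.0) = 0.2800
R = 1 / (1 − 0.2800) = 1.389
Css,max = 46.9 × 1.389 = 65.14 ng/mL
Css,min = Css,max × e^(−kτ) = 65.14 × 0.2800 ≈ 18.2 ng/mL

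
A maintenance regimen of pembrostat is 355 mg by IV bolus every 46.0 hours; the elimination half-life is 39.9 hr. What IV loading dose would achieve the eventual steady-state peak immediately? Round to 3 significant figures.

k = ln 2 / 39.9 = 0.01737 hr⁻¹
Accumulation ratio R = 1 / (1 − e^(−kτ)) = 1 / (1 − e^(−0.01737×46.0)) = 1 / (1 − 0.4497) = 1.817
Loading dose = maintenance dose × R = 355 × 1.817 ≈ 645 mg

645 mg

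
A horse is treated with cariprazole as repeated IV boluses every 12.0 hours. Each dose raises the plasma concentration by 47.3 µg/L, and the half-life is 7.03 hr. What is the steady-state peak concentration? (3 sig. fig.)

68.2 µg/L

k = ln 2 / 7.03 = 0.09860 hr⁻¹
Fraction remaining after one interval: e^(−kτ) = e^(−0.09860 × 12.0) = 0.3063
R = 1 / (1 − 0.3063) = 1.442
Css,max = 47.3 × 1.442 ≈ 68.2 µg/L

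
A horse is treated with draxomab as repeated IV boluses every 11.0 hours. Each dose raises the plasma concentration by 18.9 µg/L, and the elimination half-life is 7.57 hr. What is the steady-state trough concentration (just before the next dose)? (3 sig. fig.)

10.9 µg/L

k = ln 2 / 7.57 = 0.09157 hr⁻¹
Fraction remaining after one interval: e^(−kτ) = e^(−0.09157 × 11.0) = 0.3652
R = 1 / (1 − 0.3652) = 1.575
Css,max = 18.9 × 1.575 = 29.77 µg/L
Css,min = Css,max × e^(−kτ) = 29.77 × 0.3652 ≈ 10.9 µg/L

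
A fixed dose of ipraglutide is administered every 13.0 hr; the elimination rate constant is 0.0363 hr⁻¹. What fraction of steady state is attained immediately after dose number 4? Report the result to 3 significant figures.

f_n = 1 − e^(−nkτ) = 1 − e^(−4 × 0.03630 × 13.0) = 1 − e^(−1.888) = 1 − 0.1514 ≈ 0.849

0.849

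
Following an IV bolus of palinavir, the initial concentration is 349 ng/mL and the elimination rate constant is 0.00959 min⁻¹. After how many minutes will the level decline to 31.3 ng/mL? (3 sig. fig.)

C(t) = C₀ e^(−kt)  ⇒  t = ln(C₀/C) / k
t = ln(349/31.3) / 0.009590 = 2.411 / 0.009590 ≈ 251 minutes

251 minutes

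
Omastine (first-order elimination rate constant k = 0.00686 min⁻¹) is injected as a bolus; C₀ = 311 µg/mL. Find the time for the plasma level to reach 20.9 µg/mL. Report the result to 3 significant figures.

394 minutes

C(t) = C₀ e^(−kt)  ⇒  t = ln(C₀/C) / k
t = ln(311/20.9) / 0.006860 = 2.700 / 0.006860 ≈ 394 minutes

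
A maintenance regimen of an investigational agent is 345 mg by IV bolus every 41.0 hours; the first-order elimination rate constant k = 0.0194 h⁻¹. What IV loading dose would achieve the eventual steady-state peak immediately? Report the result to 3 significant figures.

Accumulation ratio R = 1 / (1 − e^(−kτ)) = 1 / (1 − e^(−0.01940×41.0)) = 1 / (1 − 0.4514) = 1.823
Loading dose = maintenance dose × R = 345 × 1.823 ≈ 629 mg

629 mg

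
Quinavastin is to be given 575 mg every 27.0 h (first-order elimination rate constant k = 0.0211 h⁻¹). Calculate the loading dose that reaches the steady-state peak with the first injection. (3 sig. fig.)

1320 mg

Accumulation ratio R = 1 / (1 − e^(−kτ)) = 1 / (1 − e^(−0.02110×27.0)) = 1 / (1 − 0.5657) = 2.303
Loading dose = maintenance dose × R = 575 × 2.303 ≈ 1320 mg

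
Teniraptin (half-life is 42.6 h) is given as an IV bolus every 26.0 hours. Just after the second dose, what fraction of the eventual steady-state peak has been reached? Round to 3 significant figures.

k = ln 2 / 42.6 = 0.01627 h⁻¹
f_n = 1 − e^(−nkτ) = 1 − e^(−2 × 0.01627 × 26.0) = 1 − e^(−0.8461) = 1 − 0.4291 ≈ 0.571

0.571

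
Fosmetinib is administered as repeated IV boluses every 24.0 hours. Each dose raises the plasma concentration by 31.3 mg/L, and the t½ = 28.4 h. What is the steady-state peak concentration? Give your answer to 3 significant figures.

70.6 mg/L

k = ln 2 / 28.4 = 0.02441 h⁻¹
Fraction remaining after one interval: e^(−kτ) = e^(−0.02441 × 24.0) = 0.5567
R = 1 / (1 − 0.5567) = 2.256
Css,max = 31.3 × 2.256 ≈ 70.6 mg/L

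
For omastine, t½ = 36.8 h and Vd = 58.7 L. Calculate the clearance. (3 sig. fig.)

k = ln 2 / t½ = ln 2 / 36.8 = 0.01884 h⁻¹
CL = k · V = 0.01884 × 58.7 ≈ 1.11 L/h

1.11 L/h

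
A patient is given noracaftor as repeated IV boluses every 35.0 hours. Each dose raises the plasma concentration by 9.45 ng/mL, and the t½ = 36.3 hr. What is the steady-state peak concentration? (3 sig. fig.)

k = ln 2 / 36.3 = 0.01909 hr⁻¹
Fraction remaining after one interval: e^(−kτ) = e^(−0.01909 × 35.0) = 0.5126
R = 1 / (1 − 0.5126) = 2.052
Css,max = 9.45 × 2.052 ≈ 19.4 ng/mL

19.4 ng/mL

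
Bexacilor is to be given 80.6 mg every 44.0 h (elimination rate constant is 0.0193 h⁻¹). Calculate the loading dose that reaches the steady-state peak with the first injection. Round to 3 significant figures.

Accumulation ratio R = 1 / (1 − e^(−kτ)) = 1 / (1 − e^(−0.01930×44.0)) = 1 / (1 − 0.4278) = 1.748
Loading dose = maintenance dose × R = 80.6 × 1.748 ≈ 141 mg

141 mg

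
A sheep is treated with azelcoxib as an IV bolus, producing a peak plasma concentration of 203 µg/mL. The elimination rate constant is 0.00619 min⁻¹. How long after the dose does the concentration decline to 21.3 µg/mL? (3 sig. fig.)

364 minutes

C(t) = C₀ e^(−kt)  ⇒  t = ln(C₀/C) / k
t = ln(203/21.3) / 0.006190 = 2.254 / 0.006190 ≈ 364 minutes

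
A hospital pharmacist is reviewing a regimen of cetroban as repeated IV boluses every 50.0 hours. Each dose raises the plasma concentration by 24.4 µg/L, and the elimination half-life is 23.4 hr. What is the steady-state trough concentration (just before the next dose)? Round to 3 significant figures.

k = ln 2 / 23.4 = 0.02962 hr⁻¹
Fraction remaining after one interval: e^(−kτ) = e^(−0.02962 × 50.0) = 0.2274
R = 1 / (1 − 0.2274) = 1.294
Css,max = 24.4 × 1.294 = 31.58 µg/L
Css,min = Css,max × e^(−kτ) = 31.58 × 0.2274 ≈ 7.18 µg/L

7.18 µg/L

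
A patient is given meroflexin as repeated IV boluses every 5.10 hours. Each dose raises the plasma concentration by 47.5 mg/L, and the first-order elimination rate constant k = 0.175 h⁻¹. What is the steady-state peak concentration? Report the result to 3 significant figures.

Fraction remaining after one interval: e^(−kτ) = e^(−0.1750 × 5.10) = 0.4096
R = 1 / (1 − 0.4096) = 1.694
Css,max = 47.5 × 1.694 ≈ 80.5 mg/L

80.5 mg/L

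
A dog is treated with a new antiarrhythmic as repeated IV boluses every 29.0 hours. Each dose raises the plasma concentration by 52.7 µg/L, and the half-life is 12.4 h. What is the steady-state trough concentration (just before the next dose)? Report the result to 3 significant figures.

k = ln 2 / 12.4 = 0.05590 h⁻¹
Fraction remaining after one interval: e^(−kτ) = e^(−0.05590 × 29.0) = 0.1977
R = 1 / (1 − 0.1977) = 1.246
Css,max = 52.7 × 1.246 = 65.69 µg/L
Css,min = Css,max × e^(−kτ) = 65.69 × 0.1977 ≈ 13.0 µg/L

13.0 µg/L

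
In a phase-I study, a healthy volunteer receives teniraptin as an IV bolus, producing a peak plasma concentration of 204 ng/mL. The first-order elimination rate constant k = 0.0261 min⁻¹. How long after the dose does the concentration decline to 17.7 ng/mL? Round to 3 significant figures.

93.7 minutes

C(t) = C₀ e^(−kt)  ⇒  t = ln(C₀/C) / k
t = ln(204/17.7) / 0.02610 = 2.445 / 0.02610 ≈ 93.7 minutes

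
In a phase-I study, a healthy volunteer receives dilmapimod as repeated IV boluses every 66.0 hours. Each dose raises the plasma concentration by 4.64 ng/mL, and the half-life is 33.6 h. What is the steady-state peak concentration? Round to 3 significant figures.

6.24 ng/mL

k = ln 2 / 33.6 = 0.02063 h⁻¹
Fraction remaining after one interval: e^(−kτ) = e^(−0.02063 × 66.0) = 0.2563
R = 1 / (1 − 0.2563) = 1.345
Css,max = 4.64 × 1.345 ≈ 6.24 ng/mL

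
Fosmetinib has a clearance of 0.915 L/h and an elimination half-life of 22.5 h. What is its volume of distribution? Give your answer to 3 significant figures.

29.7 L

k = ln 2 / t½ = ln 2 / 22.5 = 0.03081 h⁻¹
V = CL / k = 0.915 / 0.03081 ≈ 29.7 L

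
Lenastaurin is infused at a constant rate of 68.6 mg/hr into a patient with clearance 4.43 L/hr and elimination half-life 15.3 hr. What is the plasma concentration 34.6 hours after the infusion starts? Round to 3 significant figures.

12.3 mg/L

Css = rate / CL = 68.6 / 4.43 = 15.49 mg/L
k = ln 2 / 15.3 = 0.04530 hr⁻¹
C(t) = Css (1 − e^(−kt)) = 15.49 × (1 − e^(−1.568)) = 15.49 × 0.7914 ≈ 12.3 mg/L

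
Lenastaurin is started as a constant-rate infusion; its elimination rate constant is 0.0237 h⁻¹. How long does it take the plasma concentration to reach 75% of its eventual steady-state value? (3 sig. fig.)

f = 1 − e^(−kt)  ⇒  t = −ln(1 − f) / k
t = −ln(1 − 0.75) / 0.02370 = 1.386 / 0.02370 ≈ 58.5 hours

58.5 hours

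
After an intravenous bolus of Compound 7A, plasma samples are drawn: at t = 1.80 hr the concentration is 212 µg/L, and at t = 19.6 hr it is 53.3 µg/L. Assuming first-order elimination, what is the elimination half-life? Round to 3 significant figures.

k = ln(C₁/C₂) / (t₂ − t₁) = ln(212/53.3) / (19.6 − 1.80)
  = 1.381 / 17.80 = 0.07756 hr⁻¹
t½ = ln 2 / k = ln 2 / 0.07756 ≈ 8.94 hours

8.94 hours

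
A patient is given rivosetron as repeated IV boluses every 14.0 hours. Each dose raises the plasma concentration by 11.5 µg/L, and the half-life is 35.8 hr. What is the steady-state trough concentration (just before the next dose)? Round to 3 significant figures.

k = ln 2 / 35.8 = 0.01936 hr⁻¹
Fraction remaining after one interval: e^(−kτ) = e^(−0.01936 × 14.0) = 0.7626
R = 1 / (1 − 0.7626) = 4.212
Css,max = 11.5 × 4.212 = 48.43 µg/L
Css,min = Css,max × e^(−kτ) = 48.43 × 0.7626 ≈ 36.9 µg/L

36.9 µg/L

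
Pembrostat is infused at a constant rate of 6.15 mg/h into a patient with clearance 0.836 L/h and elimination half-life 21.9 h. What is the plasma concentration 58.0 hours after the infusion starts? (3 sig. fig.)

6.18 µg/mL

Css = rate / CL = 6.15 / 0.836 = 7.356 µg/mL
k = ln 2 / 21.9 = 0.03165 h⁻¹
C(t) = Css (1 − e^(−kt)) = 7.356 × (1 − e^(−1.836)) = 7.356 × 0.8405 ≈ 6.18 µg/mL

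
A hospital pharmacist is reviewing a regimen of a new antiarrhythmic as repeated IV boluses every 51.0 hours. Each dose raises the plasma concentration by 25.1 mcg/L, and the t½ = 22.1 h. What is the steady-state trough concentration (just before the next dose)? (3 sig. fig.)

6.35 mcg/L

k = ln 2 / 22.1 = 0.03136 h⁻¹
Fraction remaining after one interval: e^(−kτ) = e^(−0.03136 × 51.0) = 0.2020
R = 1 / (1 − 0.2020) = 1.253
Css,max = 25.1 × 1.253 = 31.45 mcg/L
Css,min = Css,max × e^(−kτ) = 31.45 × 0.2020 ≈ 6.35 mcg/L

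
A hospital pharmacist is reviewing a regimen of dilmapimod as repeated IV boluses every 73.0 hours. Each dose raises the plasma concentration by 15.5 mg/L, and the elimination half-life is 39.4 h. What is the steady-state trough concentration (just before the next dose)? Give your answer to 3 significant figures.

5.93 mg/L

k = ln 2 / 39.4 = 0.01759 h⁻¹
Fraction remaining after one interval: e^(−kτ) = e^(−0.01759 × 73.0) = 0.2769
R = 1 / (1 − 0.2769) = 1.383
Css,max = 15.5 × 1.383 = 21.43 mg/L
Css,min = Css,max × e^(−kτ) = 21.43 × 0.2769 ≈ 5.93 mg/L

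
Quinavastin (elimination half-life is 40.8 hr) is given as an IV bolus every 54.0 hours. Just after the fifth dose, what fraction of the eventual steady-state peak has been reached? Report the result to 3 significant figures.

k = ln 2 / 40.8 = 0.01699 hr⁻¹
f_n = 1 − e^(−nkτ) = 1 − e^(−5 × 0.01699 × 54.0) = 1 − e^(−4.587) = 1 − 0.01018 ≈ 0.990

0.990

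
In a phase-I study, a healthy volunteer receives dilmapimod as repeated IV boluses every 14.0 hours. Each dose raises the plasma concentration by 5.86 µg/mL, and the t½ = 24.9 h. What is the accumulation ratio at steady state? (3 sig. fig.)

3.10

k = ln 2 / 24.9 = 0.02784 h⁻¹
Fraction remaining after one interval: e^(−kτ) = e^(−0.02784 × 14.0) = 0.6772
R = 1 / (1 − 0.6772) = 1 / 0.3228 ≈ 3.10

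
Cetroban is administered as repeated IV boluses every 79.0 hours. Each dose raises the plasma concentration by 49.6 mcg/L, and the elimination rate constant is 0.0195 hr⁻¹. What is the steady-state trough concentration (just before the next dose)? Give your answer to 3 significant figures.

13.5 mcg/L

Fraction remaining after one interval: e^(−kτ) = e^(−0.01950 × 79.0) = 0.2143
R = 1 / (1 − 0.2143) = 1.273
Css,max = 49.6 × 1.273 = 63.13 mcg/L
Css,min = Css,max × e^(−kτ) = 63.13 × 0.2143 ≈ 13.5 mcg/L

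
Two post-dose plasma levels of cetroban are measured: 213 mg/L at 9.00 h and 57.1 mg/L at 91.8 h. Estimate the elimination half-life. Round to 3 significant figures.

43.6 hours

k = ln(C₁/C₂) / (t₂ − t₁) = ln(213/57.1) / (91.8 − 9.00)
  = 1.316 / 82.80 = 0.01590 h⁻¹
t½ = ln 2 / k = ln 2 / 0.01590 ≈ 43.6 hours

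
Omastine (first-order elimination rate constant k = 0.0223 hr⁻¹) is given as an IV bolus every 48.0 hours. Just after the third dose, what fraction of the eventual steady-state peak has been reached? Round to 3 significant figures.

0.960

f_n = 1 − e^(−nkτ) = 1 − e^(−3 × 0.02230 × 48.0) = 1 − e^(−3.211) = 1 − 0.04031 ≈ 0.960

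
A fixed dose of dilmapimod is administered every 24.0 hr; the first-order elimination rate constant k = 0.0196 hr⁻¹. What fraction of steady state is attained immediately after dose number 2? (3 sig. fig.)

f_n = 1 − e^(−nkτ) = 1 − e^(−2 × 0.01960 × 24.0) = 1 − e^(−0.9408) = 1 − 0.3903 ≈ 0.610

0.610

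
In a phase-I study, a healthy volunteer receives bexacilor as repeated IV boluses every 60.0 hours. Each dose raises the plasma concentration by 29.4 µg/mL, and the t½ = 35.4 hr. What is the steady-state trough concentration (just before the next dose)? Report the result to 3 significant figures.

k = ln 2 / 35.4 = 0.01958 hr⁻¹
Fraction remaining after one interval: e^(−kτ) = e^(−0.01958 × 60.0) = 0.3089
R = 1 / (1 − 0.3089) = 1.447
Css,max = 29.4 × 1.447 = 42.54 µg/mL
Css,min = Css,max × e^(−kτ) = 42.54 × 0.3089 ≈ 13.1 µg/mL

13.1 µg/mL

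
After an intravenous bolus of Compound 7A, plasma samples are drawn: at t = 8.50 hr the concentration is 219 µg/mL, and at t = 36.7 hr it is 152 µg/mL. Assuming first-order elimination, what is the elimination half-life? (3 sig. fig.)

k = ln(C₁/C₂) / (t₂ − t₁) = ln(219/152) / (36.7 − 8.50)
  = 0.3652 / 28.20 = 0.01295 hr⁻¹
t½ = ln 2 / k = ln 2 / 0.01295 ≈ 53.5 hours

53.5 hours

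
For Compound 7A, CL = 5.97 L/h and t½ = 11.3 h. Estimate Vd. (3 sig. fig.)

k = ln 2 / t½ = ln 2 / 11.3 = 0.06134 h⁻¹
V = CL / k = 5.97 / 0.06134 ≈ 97.3 L

97.3 L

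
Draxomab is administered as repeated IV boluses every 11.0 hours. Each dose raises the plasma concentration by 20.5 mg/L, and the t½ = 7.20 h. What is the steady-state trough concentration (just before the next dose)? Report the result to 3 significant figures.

10.9 mg/L

k = ln 2 / 7.20 = 0.09627 h⁻¹
Fraction remaining after one interval: e^(−kτ) = e^(−0.09627 × 11.0) = 0.3468
R = 1 / (1 − 0.3468) = 1.531
Css,max = 20.5 × 1.531 = 31.38 mg/L
Css,min = Css,max × e^(−kτ) = 31.38 × 0.3468 ≈ 10.9 mg/L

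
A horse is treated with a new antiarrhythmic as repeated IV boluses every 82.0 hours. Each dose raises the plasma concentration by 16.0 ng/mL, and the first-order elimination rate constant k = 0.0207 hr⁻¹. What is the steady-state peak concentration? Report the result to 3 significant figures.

Fraction remaining after one interval: e^(−kτ) = e^(−0.02070 × 82.0) = 0.1832
R = 1 / (1 − 0.1832) = 1.224
Css,max = 16.0 × 1.224 ≈ 19.6 ng/mL

19.6 ng/mL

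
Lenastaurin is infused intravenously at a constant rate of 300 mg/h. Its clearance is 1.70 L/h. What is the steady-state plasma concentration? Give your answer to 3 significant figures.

Css = infusion rate / CL = 300 / 1.70 ≈ 176 µg/mL

176 µg/mL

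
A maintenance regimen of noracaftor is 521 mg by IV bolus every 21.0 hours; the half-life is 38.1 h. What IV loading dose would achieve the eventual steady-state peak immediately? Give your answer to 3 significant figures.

k = ln 2 / 38.1 = 0.01819 h⁻¹
Accumulation ratio R = 1 / (1 − e^(−kτ)) = 1 / (1 − e^(−0.01819×21.0)) = 1 / (1 − 0.6825) = 3.149
Loading dose = maintenance dose × R = 521 × 3.149 ≈ 1640 mg

1640 mg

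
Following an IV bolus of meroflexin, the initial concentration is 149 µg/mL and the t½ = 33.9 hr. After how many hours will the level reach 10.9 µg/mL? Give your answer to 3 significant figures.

128 hours

k = ln 2 / 33.9 = 0.02045 hr⁻¹
C(t) = C₀ e^(−kt)  ⇒  t = ln(C₀/C) / k
t = ln(149/10.9) / 0.02045 = 2.615 / 0.02045 ≈ 128 hours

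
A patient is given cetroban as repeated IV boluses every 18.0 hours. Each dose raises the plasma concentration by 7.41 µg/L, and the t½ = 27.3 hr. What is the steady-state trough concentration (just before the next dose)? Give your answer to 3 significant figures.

k = ln 2 / 27.3 = 0.02539 hr⁻¹
Fraction remaining after one interval: e^(−kτ) = e^(−0.02539 × 18.0) = 0.6332
R = 1 / (1 − 0.6332) = 2.726
Css,max = 7.41 × 2.726 = 20.20 µg/L
Css,min = Css,max × e^(−kτ) = 20.20 × 0.6332 ≈ 12.8 µg/L

12.8 µg/L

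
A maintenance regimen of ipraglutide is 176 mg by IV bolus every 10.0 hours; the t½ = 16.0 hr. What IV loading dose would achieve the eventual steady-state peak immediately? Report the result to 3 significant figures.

501 mg

k = ln 2 / 16.0 = 0.04332 hr⁻¹
Accumulation ratio R = 1 / (1 − e^(−kτ)) = 1 / (1 − e^(−0.04332×10.0)) = 1 / (1 − 0.6484) = 2.844
Loading dose = maintenance dose × R = 176 × 2.844 ≈ 501 mg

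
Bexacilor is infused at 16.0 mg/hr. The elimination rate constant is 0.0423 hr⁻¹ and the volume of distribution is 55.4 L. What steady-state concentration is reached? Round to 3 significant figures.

CL = k · V = 0.0423 × 55.4 = 2.343 L/hr
Css = rate / CL = 16.0 / 2.343 ≈ 6.83 µg/mL

6.83 µg/mL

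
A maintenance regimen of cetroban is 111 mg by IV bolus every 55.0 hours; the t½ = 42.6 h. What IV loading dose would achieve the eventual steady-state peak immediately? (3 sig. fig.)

188 mg

k = ln 2 / 42.6 = 0.01627 h⁻¹
Accumulation ratio R = 1 / (1 − e^(−kτ)) = 1 / (1 − e^(−0.01627×55.0)) = 1 / (1 − 0.4086) = 1.691
Loading dose = maintenance dose × R = 111 × 1.691 ≈ 188 mg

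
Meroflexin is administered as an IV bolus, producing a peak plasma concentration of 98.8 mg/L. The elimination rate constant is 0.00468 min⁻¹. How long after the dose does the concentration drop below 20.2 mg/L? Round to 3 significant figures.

C(t) = C₀ e^(−kt)  ⇒  t = ln(C₀/C) / k
t = ln(98.8/20.2) / 0.004680 = 1.587 / 0.004680 ≈ 339 minutes

339 minutes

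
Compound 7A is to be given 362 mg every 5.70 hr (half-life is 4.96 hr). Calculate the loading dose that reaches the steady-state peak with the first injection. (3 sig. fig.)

659 mg

k = ln 2 / 4.96 = 0.1397 hr⁻¹
Accumulation ratio R = 1 / (1 − e^(−kτ)) = 1 / (1 − e^(−0.1397×5.70)) = 1 / (1 − 0.4509) = 1.821
Loading dose = maintenance dose × R = 362 × 1.821 ≈ 659 mg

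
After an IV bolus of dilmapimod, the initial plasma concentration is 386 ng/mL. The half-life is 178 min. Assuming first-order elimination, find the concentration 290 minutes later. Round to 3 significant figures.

125 ng/mL

k = ln 2 / 178 = 0.003894 min⁻¹
290 min is 1.629 half-lives, so C = 386 × (1/2)^1.629 = 386 × 0.3233 ≈ 125 ng/mL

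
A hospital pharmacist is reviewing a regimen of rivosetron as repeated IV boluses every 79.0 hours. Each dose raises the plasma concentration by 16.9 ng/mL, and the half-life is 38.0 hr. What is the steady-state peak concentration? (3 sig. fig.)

k = ln 2 / 38.0 = 0.01824 hr⁻¹
Fraction remaining after one interval: e^(−kτ) = e^(−0.01824 × 79.0) = 0.2367
R = 1 / (1 − 0.2367) = 1.310
Css,max = 16.9 × 1.310 ≈ 22.1 ng/mL

22.1 ng/mL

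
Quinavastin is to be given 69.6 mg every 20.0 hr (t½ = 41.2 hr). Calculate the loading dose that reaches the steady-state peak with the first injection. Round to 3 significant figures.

k = ln 2 / 41.2 = 0.01682 hr⁻¹
Accumulation ratio R = 1 / (1 − e^(−kτ)) = 1 / (1 − e^(−0.01682×20.0)) = 1 / (1 − 0.7143) = 3.500
Loading dose = maintenance dose × R = 69.6 × 3.500 ≈ 244 mg

244 mg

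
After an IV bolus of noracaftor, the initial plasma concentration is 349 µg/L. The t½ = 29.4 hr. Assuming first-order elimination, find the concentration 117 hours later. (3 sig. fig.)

22.1 µg/L

k = ln 2 / 29.4 = 0.02358 hr⁻¹
117 hr is 3.980 half-lives, so C = 349 × (1/2)^3.980 = 349 × 0.06339 ≈ 22.1 µg/L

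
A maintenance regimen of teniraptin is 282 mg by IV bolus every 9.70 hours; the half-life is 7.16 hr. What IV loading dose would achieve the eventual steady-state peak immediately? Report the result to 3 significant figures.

k = ln 2 / 7.16 = 0.09681 hr⁻¹
Accumulation ratio R = 1 / (1 − e^(−kτ)) = 1 / (1 − e^(−0.09681×9.70)) = 1 / (1 − 0.3910) = 1.642
Loading dose = maintenance dose × R = 282 × 1.642 ≈ 463 mg

463 mg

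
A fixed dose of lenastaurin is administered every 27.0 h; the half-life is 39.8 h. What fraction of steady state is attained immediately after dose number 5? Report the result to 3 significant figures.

k = ln 2 / 39.8 = 0.01742 h⁻¹
f_n = 1 − e^(−nkτ) = 1 − e^(−5 × 0.01742 × 27.0) = 1 − e^(−2.351) = 1 − 0.09526 ≈ 0.905

0.905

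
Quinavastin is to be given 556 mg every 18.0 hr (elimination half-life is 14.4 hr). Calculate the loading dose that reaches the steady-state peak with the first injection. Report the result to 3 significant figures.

959 mg

k = ln 2 / 14.4 = 0.04814 hr⁻¹
Accumulation ratio R = 1 / (1 − e^(−kτ)) = 1 / (1 − e^(−0.04814×18.0)) = 1 / (1 − 0.4204) = 1.725
Loading dose = maintenance dose × R = 556 × 1.725 ≈ 959 mg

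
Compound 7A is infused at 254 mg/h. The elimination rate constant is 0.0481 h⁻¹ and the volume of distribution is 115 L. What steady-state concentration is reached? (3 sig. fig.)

CL = k · V = 0.0481 × 115 = 5.531 L/h
Css = rate / CL = 254 / 5.531 ≈ 45.9 µg/mL

45.9 µg/mL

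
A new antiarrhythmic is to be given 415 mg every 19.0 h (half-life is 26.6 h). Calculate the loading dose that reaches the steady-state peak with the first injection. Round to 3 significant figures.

1060 mg

k = ln 2 / 26.6 = 0.02606 h⁻¹
Accumulation ratio R = 1 / (1 − e^(−kτ)) = 1 / (1 − e^(−0.02606×19.0)) = 1 / (1 − 0.6095) = 2.561
Loading dose = maintenance dose × R = 415 × 2.561 ≈ 1060 mg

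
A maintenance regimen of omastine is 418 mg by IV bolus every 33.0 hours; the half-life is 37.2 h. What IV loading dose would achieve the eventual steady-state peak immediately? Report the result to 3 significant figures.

910 mg

k = ln 2 / 37.2 = 0.01863 h⁻¹
Accumulation ratio R = 1 / (1 − e^(−kτ)) = 1 / (1 − e^(−0.01863×33.0)) = 1 / (1 − 0.5407) = 2.177
Loading dose = maintenance dose × R = 418 × 2.177 ≈ 910 mg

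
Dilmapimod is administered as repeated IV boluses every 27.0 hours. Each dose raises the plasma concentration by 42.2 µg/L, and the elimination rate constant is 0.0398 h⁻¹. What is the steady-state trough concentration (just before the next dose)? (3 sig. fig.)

21.9 µg/L

Fraction remaining after one interval: e^(−kτ) = e^(−0.03980 × 27.0) = 0.3414
R = 1 / (1 − 0.3414) = 1.518
Css,max = 42.2 × 1.518 = 64.08 µg/L
Css,min = Css,max × e^(−kτ) = 64.08 × 0.3414 ≈ 21.9 µg/L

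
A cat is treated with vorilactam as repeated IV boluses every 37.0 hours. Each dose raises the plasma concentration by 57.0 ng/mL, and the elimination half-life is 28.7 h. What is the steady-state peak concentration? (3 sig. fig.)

k = ln 2 / 28.7 = 0.02415 h⁻¹
Fraction remaining after one interval: e^(−kτ) = e^(−0.02415 × 37.0) = 0.4092
R = 1 / (1 − 0.4092) = 1.693
Css,max = 57.0 × 1.693 ≈ 96.5 ng/mL

96.5 ng/mL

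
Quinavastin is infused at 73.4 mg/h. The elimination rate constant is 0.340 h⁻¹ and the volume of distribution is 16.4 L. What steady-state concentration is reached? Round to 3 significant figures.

CL = k · V = 0.340 × 16.4 = 5.576 L/h
Css = rate / CL = 73.4 / 5.576 ≈ 13.2 mg/L

13.2 mg/L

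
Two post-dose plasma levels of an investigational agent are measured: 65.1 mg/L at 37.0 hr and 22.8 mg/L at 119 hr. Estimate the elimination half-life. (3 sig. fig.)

k = ln(C₁/C₂) / (t₂ − t₁) = ln(65.1/22.8) / (119 − 37.0)
  = 1.049 / 82.00 = 0.01279 hr⁻¹
t½ = ln 2 / k = ln 2 / 0.01279 ≈ 54.2 hours

54.2 hours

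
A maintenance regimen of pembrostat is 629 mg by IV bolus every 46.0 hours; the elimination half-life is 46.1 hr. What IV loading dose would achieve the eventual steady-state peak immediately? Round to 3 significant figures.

1260 mg

k = ln 2 / 46.1 = 0.01504 hr⁻¹
Accumulation ratio R = 1 / (1 − e^(−kτ)) = 1 / (1 − e^(−0.01504×46.0)) = 1 / (1 − 0.5008) = 2.003
Loading dose = maintenance dose × R = 629 × 2.003 ≈ 1260 mg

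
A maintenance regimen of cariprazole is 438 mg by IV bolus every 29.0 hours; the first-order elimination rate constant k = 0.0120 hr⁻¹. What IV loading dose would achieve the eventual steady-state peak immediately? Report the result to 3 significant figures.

1490 mg

Accumulation ratio R = 1 / (1 − e^(−kτ)) = 1 / (1 − e^(−0.01200×29.0)) = 1 / (1 − 0.7061) = 3.403
Loading dose = maintenance dose × R = 438 × 3.403 ≈ 1490 mg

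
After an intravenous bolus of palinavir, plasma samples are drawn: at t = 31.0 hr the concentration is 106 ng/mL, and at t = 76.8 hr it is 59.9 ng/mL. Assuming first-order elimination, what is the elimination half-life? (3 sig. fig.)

k = ln(C₁/C₂) / (t₂ − t₁) = ln(106/59.9) / (76.8 − 31.0)
  = 0.5708 / 45.80 = 0.01246 hr⁻¹
t½ = ln 2 / k = ln 2 / 0.01246 ≈ 55.6 hours

55.6 hours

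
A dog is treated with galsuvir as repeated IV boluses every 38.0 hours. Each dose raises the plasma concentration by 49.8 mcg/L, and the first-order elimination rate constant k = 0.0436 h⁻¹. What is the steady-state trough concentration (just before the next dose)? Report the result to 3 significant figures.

Fraction remaining after one interval: e^(−kτ) = e^(−0.04360 × 38.0) = 0.1907
R = 1 / (1 − 0.1907) = 1.236
Css,max = 49.8 × 1.236 = 61.54 mcg/L
Css,min = Css,max × e^(−kτ) = 61.54 × 0.1907 ≈ 11.7 mcg/L

11.7 mcg/L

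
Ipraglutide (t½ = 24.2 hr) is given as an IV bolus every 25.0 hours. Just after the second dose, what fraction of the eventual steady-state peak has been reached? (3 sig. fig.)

k = ln 2 / 24.2 = 0.02864 hr⁻¹
f_n = 1 − e^(−nkτ) = 1 − e^(−2 × 0.02864 × 25.0) = 1 − e^(−1.432) = 1 − 0.2388 ≈ 0.761

0.761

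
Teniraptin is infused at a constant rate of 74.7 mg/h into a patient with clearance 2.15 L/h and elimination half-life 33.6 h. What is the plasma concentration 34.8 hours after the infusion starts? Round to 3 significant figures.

17.8 mg/L

Css = rate / CL = 74.7 / 2.15 = 34.74 mg/L
k = ln 2 / 33.6 = 0.02063 h⁻¹
C(t) = Css (1 − e^(−kt)) = 34.74 × (1 − e^(−0.7179)) = 34.74 × 0.5122 ≈ 17.8 mg/L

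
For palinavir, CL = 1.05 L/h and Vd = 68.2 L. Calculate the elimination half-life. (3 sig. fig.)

k = CL / V = 1.05 / 68.2 = 0.01540 h⁻¹
t½ = ln 2 / k = ln 2 / 0.01540 ≈ 45.0 hours

45.0 hours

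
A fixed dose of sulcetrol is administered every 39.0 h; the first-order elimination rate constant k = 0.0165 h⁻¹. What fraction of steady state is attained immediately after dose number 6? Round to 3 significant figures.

f_n = 1 − e^(−nkτ) = 1 − e^(−6 × 0.01650 × 39.0) = 1 − e^(−3.861) = 1 − 0.02105 ≈ 0.979

0.979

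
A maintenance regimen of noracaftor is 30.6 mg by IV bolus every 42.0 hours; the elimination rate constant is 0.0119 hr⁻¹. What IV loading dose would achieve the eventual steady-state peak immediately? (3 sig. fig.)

77.8 mg

Accumulation ratio R = 1 / (1 − e^(−kτ)) = 1 / (1 − e^(−0.01190×42.0)) = 1 / (1 − 0.6067) = 2.542
Loading dose = maintenance dose × R = 30.6 × 2.542 ≈ 77.8 mg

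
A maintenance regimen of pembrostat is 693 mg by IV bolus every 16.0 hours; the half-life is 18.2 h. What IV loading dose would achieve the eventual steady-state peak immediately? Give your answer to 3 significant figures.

1520 mg

k = ln 2 / 18.2 = 0.03809 h⁻¹
Accumulation ratio R = 1 / (1 − e^(−kτ)) = 1 / (1 − e^(−0.03809×16.0)) = 1 / (1 − 0.5437) = 2.192
Loading dose = maintenance dose × R = 693 × 2.192 ≈ 1520 mg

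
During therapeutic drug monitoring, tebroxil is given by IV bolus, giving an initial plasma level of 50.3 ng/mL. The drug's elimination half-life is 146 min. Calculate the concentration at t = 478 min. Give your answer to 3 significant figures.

k = ln 2 / 146 = 0.004748 min⁻¹
C(t) = C₀ e^(−kt) = 50.3 × e^(−0.004748 × 478) = 50.3 × e^(−2.269) = 50.3 × 0.1034 ≈ 5.20 ng/mL

5.20 ng/mL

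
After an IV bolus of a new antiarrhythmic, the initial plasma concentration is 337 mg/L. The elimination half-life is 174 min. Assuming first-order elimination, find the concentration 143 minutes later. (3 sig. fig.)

191 mg/L

k = ln 2 / 174 = 0.003984 min⁻¹
143 min is 0.8218 half-lives, so C = 337 × (1/2)^0.8218 = 337 × 0.5657 ≈ 191 mg/L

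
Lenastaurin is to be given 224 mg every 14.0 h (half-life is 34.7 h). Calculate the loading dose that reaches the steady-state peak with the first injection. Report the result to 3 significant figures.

k = ln 2 / 34.7 = 0.01998 h⁻¹
Accumulation ratio R = 1 / (1 − e^(−kτ)) = 1 / (1 − e^(−0.01998×14.0)) = 1 / (1 − 0.7560) = 4.099
Loading dose = maintenance dose × R = 224 × 4.099 ≈ 918 mg

918 mg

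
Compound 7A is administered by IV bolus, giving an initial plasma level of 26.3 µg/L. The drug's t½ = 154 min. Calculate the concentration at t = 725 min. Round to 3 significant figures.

k = ln 2 / 154 = 0.004501 min⁻¹
C(t) = C₀ e^(−kt) = 26.3 × e^(−0.004501 × 725) = 26.3 × e^(−3.263) = 26.3 × 0.03827 ≈ 1.01 µg/L

1.01 µg/L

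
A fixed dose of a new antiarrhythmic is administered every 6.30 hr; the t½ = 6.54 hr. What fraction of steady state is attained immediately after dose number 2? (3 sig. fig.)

k = ln 2 / 6.54 = 0.1060 hr⁻¹
f_n = 1 − e^(−nkτ) = 1 − e^(−2 × 0.1060 × 6.30) = 1 − e^(−1.335) = 1 − 0.2630 ≈ 0.737

0.737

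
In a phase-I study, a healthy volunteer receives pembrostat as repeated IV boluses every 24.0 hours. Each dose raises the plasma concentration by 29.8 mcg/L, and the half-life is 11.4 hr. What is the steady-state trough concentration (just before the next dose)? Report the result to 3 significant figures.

k = ln 2 / 11.4 = 0.06080 hr⁻¹
Fraction remaining after one interval: e^(−kτ) = e^(−0.06080 × 24.0) = 0.2324
R = 1 / (1 − 0.2324) = 1.303
Css,max = 29.8 × 1.303 = 38.82 mcg/L
Css,min = Css,max × e^(−kτ) = 38.82 × 0.2324 ≈ 9.02 mcg/L

9.02 mcg/L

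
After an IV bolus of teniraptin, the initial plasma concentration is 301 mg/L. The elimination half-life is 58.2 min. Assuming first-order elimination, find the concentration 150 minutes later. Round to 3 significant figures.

50.4 mg/L

k = ln 2 / 58.2 = 0.01191 min⁻¹
150 min is 2.577 half-lives, so C = 301 × (1/2)^2.577 = 301 × 0.1676 ≈ 50.4 mg/L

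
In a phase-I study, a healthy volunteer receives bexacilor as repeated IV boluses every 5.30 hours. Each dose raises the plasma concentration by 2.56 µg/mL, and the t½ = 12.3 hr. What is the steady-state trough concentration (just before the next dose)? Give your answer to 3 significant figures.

7.35 µg/mL

k = ln 2 / 12.3 = 0.05635 hr⁻¹
Fraction remaining after one interval: e^(−kτ) = e^(−0.05635 × 5.30) = 0.7418
R = 1 / (1 − 0.7418) = 3.873
Css,max = 2.56 × 3.873 = 9.915 µg/mL
Css,min = Css,max × e^(−kτ) = 9.915 × 0.7418 ≈ 7.35 µg/mL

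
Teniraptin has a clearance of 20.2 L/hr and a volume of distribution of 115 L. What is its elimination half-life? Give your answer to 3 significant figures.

3.95 hours

k = CL / V = 20.2 / 115 = 0.1757 hr⁻¹
t½ = ln 2 / k = ln 2 / 0.1757 ≈ 3.95 hours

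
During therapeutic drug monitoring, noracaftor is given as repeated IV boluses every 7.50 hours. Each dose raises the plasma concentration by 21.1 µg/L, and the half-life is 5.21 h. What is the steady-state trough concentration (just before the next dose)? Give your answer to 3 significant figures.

12.3 µg/L

k = ln 2 / 5.21 = 0.1330 h⁻¹
Fraction remaining after one interval: e^(−kτ) = e^(−0.1330 × 7.50) = 0.3687
R = 1 / (1 − 0.3687) = 1.584
Css,max = 21.1 × 1.584 = 33.42 µg/L
Css,min = Css,max × e^(−kτ) = 33.42 × 0.3687 ≈ 12.3 µg/L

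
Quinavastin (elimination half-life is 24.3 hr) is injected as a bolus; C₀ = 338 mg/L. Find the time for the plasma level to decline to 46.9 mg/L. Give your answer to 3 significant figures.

69.2 hours

k = ln 2 / 24.3 = 0.02852 hr⁻¹
C(t) = C₀ e^(−kt)  ⇒  t = ln(C₀/C) / k
t = ln(338/46.9) / 0.02852 = 1.975 / 0.02852 ≈ 69.2 hours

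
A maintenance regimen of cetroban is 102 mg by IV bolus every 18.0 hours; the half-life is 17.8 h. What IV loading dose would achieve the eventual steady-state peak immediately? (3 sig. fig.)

k = ln 2 / 17.8 = 0.03894 h⁻¹
Accumulation ratio R = 1 / (1 − e^(−kτ)) = 1 / (1 − e^(−0.03894×18.0)) = 1 / (1 − 0.4961) = 1.985
Loading dose = maintenance dose × R = 102 × 1.985 ≈ 202 mg

202 mg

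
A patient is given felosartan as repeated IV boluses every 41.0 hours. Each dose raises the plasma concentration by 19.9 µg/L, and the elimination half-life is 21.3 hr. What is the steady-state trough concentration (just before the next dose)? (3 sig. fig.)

k = ln 2 / 21.3 = 0.03254 hr⁻¹
Fraction remaining after one interval: e^(−kτ) = e^(−0.03254 × 41.0) = 0.2634
R = 1 / (1 − 0.2634) = 1.358
Css,max = 19.9 × 1.358 = 27.01 µg/L
Css,min = Css,max × e^(−kτ) = 27.01 × 0.2634 ≈ 7.11 µg/L

7.11 µg/L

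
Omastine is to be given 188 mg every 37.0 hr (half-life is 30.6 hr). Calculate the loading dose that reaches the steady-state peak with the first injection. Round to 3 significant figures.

k = ln 2 / 30.6 = 0.02265 hr⁻¹
Accumulation ratio R = 1 / (1 − e^(−kτ)) = 1 / (1 − e^(−0.02265×37.0)) = 1 / (1 − 0.4325) = 1.762
Loading dose = maintenance dose × R = 188 × 1.762 ≈ 331 mg

331 mg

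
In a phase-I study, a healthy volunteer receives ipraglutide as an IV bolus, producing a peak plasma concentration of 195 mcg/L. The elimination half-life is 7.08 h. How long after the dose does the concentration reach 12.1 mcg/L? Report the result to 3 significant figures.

28.4 hours

k = ln 2 / 7.08 = 0.09790 h⁻¹
C(t) = C₀ e^(−kt)  ⇒  t = ln(C₀/C) / k
t = ln(195/12.1) / 0.09790 = 2.780 / 0.09790 ≈ 28.4 hours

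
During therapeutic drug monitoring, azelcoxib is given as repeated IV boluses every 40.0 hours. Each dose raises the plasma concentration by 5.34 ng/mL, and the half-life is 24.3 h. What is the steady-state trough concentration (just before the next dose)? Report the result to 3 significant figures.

k = ln 2 / 24.3 = 0.02852 h⁻¹
Fraction remaining after one interval: e^(−kτ) = e^(−0.02852 × 40.0) = 0.3195
R = 1 / (1 − 0.3195) = 1.470
Css,max = 5.34 × 1.470 = 7.847 ng/mL
Css,min = Css,max × e^(−kτ) = 7.847 × 0.3195 ≈ 2.51 ng/mL

2.51 ng/mL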